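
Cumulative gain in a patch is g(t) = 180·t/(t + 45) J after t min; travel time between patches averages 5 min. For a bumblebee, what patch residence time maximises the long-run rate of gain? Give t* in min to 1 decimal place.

Maximise g(t)/(T+t): set derivative to zero → g'(t)(T+t) = g(t).
g'(t) = 180·45/(t + 45)². Setting 180·45/(t+45)² = 180t/[(t+45)(5+t)] gives 45(5+t) = t(t+45), so t² = 45×5 = 225.
t* = √225 = 15 min.

15.0 min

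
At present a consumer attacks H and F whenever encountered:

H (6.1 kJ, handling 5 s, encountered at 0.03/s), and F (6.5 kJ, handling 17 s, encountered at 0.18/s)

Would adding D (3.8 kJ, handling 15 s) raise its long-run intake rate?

On H and F alone, R = ΣλE/(1+Σλh) = 1.353/4.21 = 0.3214 kJ/s.
D: E/h = 3.8/15 = 0.2533 kJ/s.
Since 0.2533 < R, time spent handling D is better spent searching.

No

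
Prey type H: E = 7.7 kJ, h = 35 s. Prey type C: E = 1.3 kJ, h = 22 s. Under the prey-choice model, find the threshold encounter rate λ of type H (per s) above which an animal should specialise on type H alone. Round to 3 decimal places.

0.010 per s

The zero-one rule: include type C iff E₂/h₂ > λE₁/(1+λh₁). Equality gives the switch point.
λE₁h₂ = E₂ + λE₂h₁ ⇒ λ = E₂/(E₁h₂ − E₂h₁) = 1.3/(169.4 − 45.5) = 0.01049 per s.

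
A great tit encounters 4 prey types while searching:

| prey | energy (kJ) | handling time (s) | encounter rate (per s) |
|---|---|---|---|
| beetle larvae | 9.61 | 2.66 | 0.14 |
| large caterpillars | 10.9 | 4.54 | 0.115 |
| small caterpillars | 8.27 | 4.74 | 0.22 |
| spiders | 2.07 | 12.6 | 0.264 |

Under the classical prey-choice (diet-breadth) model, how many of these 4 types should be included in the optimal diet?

3

E/h in descending order: beetle larvae 3.61, large caterpillars 2.4, small caterpillars 1.74, spiders 0.164 kJ/s. The optimal diet is the largest prefix of this list for which every included type satisfies E_i/h_i > R on the types above it.
Rate on top 1: 0.9803. large caterpillars: 2.4 > 0.9803 → include.
Rate on top 2: 1.372. small caterpillars: 1.74 > 1.372 → include.
Rate on top 3: 1.504. spiders: 0.164 < 1.504 → exclude; stop.
Optimal diet: beetle larvae, large caterpillars, small caterpillars — 3 of 4 types.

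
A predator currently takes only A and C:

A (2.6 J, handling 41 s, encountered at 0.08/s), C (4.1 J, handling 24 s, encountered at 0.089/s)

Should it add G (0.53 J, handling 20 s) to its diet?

No

Current rate: (0.08×2.6 + 0.089×4.1)/(1 + 0.08×41 + 0.089×24) = 0.08929 J/s.
Profitability of G: 0.53/20 = 0.0265 J/s.
0.0265 < 0.08929, so adding G would lower the average — exclude it.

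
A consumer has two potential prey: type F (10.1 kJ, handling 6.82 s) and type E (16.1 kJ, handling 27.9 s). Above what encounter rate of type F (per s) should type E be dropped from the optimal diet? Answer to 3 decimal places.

Drop type E once their profitability E₂/h₂ falls below the rate achievable on type F alone: E₂/h₂ = λE₁/(1 + λh₁).
Solve for λ: λE₁h₂ = E₂(1 + λh₁) → λ(E₁h₂ − E₂h₁) = E₂ → λ = E₂/(E₁h₂ − E₂h₁).
λ = 16.1/(10.1×27.9 − 16.1×6.82) = 16.1/172 = 0.09361 per s.

0.094 per s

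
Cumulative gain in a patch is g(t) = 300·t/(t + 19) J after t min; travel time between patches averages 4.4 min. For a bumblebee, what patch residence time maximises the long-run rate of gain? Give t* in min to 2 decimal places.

9.14 min

Optimal t* satisfies g'(t*) = g(t*)/(T + t*).
g'(t) = 300·19/(t + 19)². Setting 300·19/(t+19)² = 300t/[(t+19)(4.4+t)] gives 19(4.4+t) = t(t+19), so t² = 19×4.4 = 83.6.
t* = √83.6 = 9.143 min.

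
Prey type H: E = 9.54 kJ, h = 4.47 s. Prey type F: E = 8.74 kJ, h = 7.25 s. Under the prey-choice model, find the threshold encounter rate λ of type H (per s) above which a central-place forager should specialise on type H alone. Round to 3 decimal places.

The zero-one rule: include type F iff E₂/h₂ > λE₁/(1+λh₁). Equality gives the switch point.
λE₁h₂ = E₂ + λE₂h₁ ⇒ λ = E₂/(E₁h₂ − E₂h₁) = 8.74/(69.16 − 39.07) = 0.2904 per s.

0.290 per s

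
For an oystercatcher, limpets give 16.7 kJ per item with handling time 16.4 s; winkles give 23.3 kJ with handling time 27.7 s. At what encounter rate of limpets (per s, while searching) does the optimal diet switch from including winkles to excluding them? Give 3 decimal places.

0.290 per s

At the threshold, the rate on limpets alone equals the profitability of winkles: λ·16.7/(1 + λ·16.4) = 23.3/27.7 = 0.8412.
Rearranging, λ(16.7 − 0.8412×16.4) = 0.8412, so λ = 0.8412/2.905 = 0.2895 per s.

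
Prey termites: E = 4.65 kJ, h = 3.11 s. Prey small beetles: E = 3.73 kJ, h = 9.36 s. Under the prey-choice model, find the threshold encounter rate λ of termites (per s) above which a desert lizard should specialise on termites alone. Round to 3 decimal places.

The zero-one rule: include small beetles iff E₂/h₂ > λE₁/(1+λh₁). Equality gives the switch point.
λE₁h₂ = E₂ + λE₂h₁ ⇒ λ = E₂/(E₁h₂ − E₂h₁) = 3.73/(43.52 − 11.6) = 0.1168 per s.

0.117 per s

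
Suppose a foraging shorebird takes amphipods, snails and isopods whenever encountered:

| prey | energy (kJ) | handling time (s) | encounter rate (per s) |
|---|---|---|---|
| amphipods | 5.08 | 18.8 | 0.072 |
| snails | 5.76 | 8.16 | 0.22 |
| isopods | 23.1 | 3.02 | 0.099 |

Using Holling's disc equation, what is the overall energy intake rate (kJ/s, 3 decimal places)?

0.881 kJ/s

R = (0.072×5.08 + 0.22×5.76 + 0.099×23.1) / (1 + 0.072×18.8 + 0.22×8.16 + 0.099×3.02) = 3.92/4.448 = 0.8813 kJ/s.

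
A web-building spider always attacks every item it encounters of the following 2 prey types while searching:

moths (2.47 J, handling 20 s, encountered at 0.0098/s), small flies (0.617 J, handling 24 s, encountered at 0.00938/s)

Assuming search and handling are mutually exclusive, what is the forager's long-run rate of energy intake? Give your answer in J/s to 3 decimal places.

R = (0.0098×2.47 + 0.00938×0.617) / (1 + 0.0098×20 + 0.00938×24) = 0.02999/1.421 = 0.02111 J/s.

0.021 J/s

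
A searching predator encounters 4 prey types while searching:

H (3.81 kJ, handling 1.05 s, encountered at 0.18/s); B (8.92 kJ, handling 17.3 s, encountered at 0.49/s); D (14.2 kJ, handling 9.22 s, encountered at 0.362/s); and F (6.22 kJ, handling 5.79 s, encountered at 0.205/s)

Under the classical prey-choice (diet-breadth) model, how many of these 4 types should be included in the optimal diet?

2

Profitabilities (E/h, kJ/s): H 3.63, D 1.54, F 1.07, B 0.516. Add prey in this order while the next type's profitability exceeds the intake rate on those already taken.
Rate on top 1: 0.5768. D: 1.54 > 0.5768 → include.
Rate on top 2: 1.287. F: 1.07 < 1.287 → exclude; stop.
Optimal diet: H, D — 2 of 4 types.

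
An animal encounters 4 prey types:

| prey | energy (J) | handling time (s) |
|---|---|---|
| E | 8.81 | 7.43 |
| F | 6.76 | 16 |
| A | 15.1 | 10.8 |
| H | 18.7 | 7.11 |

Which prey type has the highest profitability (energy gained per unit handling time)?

Profitability E/h (J/s): E = 8.81/7.43 = 1.19, F = 6.76/16 = 0.422, A = 15.1/10.8 = 1.4, H = 18.7/7.11 = 2.63.
Ranked: H > A > E > F.

H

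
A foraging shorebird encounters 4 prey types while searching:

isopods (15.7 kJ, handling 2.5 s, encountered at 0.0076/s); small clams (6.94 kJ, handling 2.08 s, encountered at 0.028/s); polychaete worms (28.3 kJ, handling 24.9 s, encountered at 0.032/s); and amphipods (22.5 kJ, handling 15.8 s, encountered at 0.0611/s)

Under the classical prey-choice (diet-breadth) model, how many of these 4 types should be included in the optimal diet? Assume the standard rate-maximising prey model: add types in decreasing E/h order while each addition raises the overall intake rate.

Rank by E/h (kJ/s): isopods 6.28, small clams 3.34, amphipods 1.42, polychaete worms 1.14. Include each in turn until the next type's E/h falls below the running intake rate.
Rate on top 1: 0.1171. small clams: 3.34 > 0.1171 → include.
Rate on top 2: 0.2912. amphipods: 1.42 > 0.2912 → include.
Rate on top 3: 0.8266. polychaete worms: 1.14 > 0.8266 → include.
Optimal diet: isopods, small clams, amphipods, polychaete worms — 4 of 4 types.

4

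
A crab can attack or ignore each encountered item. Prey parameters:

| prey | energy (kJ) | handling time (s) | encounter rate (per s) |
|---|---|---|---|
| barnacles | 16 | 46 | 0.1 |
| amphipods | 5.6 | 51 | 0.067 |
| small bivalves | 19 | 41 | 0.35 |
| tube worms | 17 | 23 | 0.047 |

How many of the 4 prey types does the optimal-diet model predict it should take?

2

Profitabilities (E/h, kJ/s): tube worms 0.739, small bivalves 0.463, barnacles 0.348, amphipods 0.11. Add prey in this order while the next type's profitability exceeds the intake rate on those already taken.
Rate on top 1: 0.384. small bivalves: 0.463 > 0.384 → include.
Rate on top 2: 0.4534. barnacles: 0.348 < 0.4534 → exclude; stop.
Optimal diet: tube worms, small bivalves — 2 of 4 types.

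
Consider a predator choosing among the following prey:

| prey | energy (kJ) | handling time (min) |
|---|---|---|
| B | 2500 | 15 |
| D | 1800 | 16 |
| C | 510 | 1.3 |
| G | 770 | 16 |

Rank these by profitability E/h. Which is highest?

C

Profitability E/h (kJ/min): B = 2500/15 = 167, D = 1800/16 = 112, C = 510/1.3 = 392, G = 770/16 = 48.1.
Ranked: C > B > D > G.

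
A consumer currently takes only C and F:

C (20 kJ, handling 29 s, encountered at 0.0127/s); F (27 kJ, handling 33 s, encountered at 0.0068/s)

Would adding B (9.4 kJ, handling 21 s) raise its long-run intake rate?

Yes

Current rate: (0.0127×20 + 0.0068×27)/(1 + 0.0127×29 + 0.0068×33) = 0.2748 kJ/s.
Profitability of B: 9.4/21 = 0.4476 kJ/s.
Since 0.4476 > R, including B increases the long-run rate.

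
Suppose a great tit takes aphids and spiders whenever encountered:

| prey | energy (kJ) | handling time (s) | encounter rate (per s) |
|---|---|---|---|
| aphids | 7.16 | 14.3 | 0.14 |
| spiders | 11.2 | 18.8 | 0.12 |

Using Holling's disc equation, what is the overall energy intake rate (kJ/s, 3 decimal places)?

0.446 kJ/s

R = Σλ_iE_i / (1 + Σλ_ih_i)
Numerator: 0.14×7.16 + 0.12×11.2 = 2.346
Denominator: 1 + 0.14×14.3 + 0.12×18.8 = 5.258
R = 2.346/5.258 = 0.4463 kJ/s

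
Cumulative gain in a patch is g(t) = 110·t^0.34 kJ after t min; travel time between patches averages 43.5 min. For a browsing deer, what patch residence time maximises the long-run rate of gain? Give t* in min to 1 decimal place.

Maximise g(t)/(T+t): set derivative to zero → g'(t)(T+t) = g(t).
g'(t) = 0.34·110·t^-0.66. Setting 0.34·110·t^-0.66 = 110·t^0.34/(43.5+t) gives 0.34(43.5+t) = t, so 0.66·t = 0.34×43.5.
t* = 0.34×43.5/0.66 = 22.41 min.

22.4 min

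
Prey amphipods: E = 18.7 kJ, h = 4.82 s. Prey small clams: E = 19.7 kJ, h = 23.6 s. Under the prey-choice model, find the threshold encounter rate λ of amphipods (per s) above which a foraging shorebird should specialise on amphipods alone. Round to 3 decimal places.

The zero-one rule: include small clams iff E₂/h₂ > λE₁/(1+λh₁). Equality gives the switch point.
λE₁h₂ = E₂ + λE₂h₁ ⇒ λ = E₂/(E₁h₂ − E₂h₁) = 19.7/(441.3 − 94.95) = 0.05688 per s.

0.057 per s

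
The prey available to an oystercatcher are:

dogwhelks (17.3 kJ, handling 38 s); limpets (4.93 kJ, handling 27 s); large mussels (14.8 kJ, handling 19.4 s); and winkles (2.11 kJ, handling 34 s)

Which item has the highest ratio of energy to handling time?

large mussels

In descending order of E/h:
large mussels: 14.8/19.4 = 0.763 kJ/s
dogwhelks: 17.3/38 = 0.455 kJ/s
limpets: 4.93/27 = 0.183 kJ/s
winkles: 2.11/34 = 0.0621 kJ/s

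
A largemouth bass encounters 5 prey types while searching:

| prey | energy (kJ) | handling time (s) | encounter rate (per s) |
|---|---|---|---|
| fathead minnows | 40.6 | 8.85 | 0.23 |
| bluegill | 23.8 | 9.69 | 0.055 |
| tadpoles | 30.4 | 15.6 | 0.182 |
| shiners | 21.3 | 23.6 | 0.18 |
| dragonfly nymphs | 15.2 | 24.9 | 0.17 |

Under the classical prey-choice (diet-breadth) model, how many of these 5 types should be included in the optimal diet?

E/h in descending order: fathead minnows 4.59, bluegill 2.46, tadpoles 1.95, shiners 0.903, dragonfly nymphs 0.61 kJ/s. The optimal diet is the largest prefix of this list for which every included type satisfies E_i/h_i > R on the types above it.
Rate on top 1: 3.076. bluegill: 2.46 < 3.076 → exclude; stop.
Optimal diet: fathead minnows — 1 of 5 types.

1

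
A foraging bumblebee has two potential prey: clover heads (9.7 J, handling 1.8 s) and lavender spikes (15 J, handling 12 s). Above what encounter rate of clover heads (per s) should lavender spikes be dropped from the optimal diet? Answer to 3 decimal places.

0.168 per s

At the threshold, the rate on clover heads alone equals the profitability of lavender spikes: λ·9.7/(1 + λ·1.8) = 15/12 = 1.25.
Rearranging, λ(9.7 − 1.25×1.8) = 1.25, so λ = 1.25/7.45 = 0.1678 per s.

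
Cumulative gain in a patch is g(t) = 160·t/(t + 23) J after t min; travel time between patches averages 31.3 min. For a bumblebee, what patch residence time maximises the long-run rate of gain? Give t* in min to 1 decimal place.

26.8 min

Maximise g(t)/(T+t): set derivative to zero → g'(t)(T+t) = g(t).
g'(t) = 160·23/(t + 23)². Setting 160·23/(t+23)² = 160t/[(t+23)(31.3+t)] gives 23(31.3+t) = t(t+23), so t² = 23×31.3 = 719.9.
t* = √719.9 = 26.83 min.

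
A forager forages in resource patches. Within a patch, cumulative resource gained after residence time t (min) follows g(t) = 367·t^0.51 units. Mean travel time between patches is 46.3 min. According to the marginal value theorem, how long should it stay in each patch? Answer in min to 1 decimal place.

48.2 min

Maximise g(t)/(T+t): set derivative to zero → g'(t)(T+t) = g(t).
g'(t) = 0.51·367·t^-0.49. Setting 0.51·367·t^-0.49 = 367·t^0.51/(46.3+t) gives 0.51(46.3+t) = t, so 0.49·t = 0.51×46.3.
t* = 0.51×46.3/0.49 = 48.19 min.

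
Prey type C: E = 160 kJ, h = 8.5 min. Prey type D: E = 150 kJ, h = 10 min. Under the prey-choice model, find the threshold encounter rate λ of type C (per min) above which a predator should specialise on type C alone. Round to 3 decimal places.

0.462 per min

At the threshold, the rate on type C alone equals the profitability of type D: λ·160/(1 + λ·8.5) = 150/10 = 15.
Rearranging, λ(160 − 15×8.5) = 15, so λ = 15/32.5 = 0.4615 per min.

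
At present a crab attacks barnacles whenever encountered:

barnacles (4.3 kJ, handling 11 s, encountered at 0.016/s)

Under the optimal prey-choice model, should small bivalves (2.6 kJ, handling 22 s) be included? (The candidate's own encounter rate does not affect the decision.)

On barnacles alone, R = ΣλE/(1+Σλh) = 0.0688/1.176 = 0.0585 kJ/s.
Profitability of small bivalves: 2.6/22 = 0.1182 kJ/s.
0.1182 > 0.0585, so adding small bivalves raises the average — include it.

Yes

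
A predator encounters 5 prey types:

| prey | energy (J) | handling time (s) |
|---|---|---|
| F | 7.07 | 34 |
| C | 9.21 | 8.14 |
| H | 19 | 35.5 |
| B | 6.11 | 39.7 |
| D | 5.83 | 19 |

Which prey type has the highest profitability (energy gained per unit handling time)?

C

In descending order of E/h:
C: 9.21/8.14 = 1.13 J/s
H: 19/35.5 = 0.535 J/s
D: 5.83/19 = 0.307 J/s
F: 7.07/34 = 0.208 J/s
B: 6.11/39.7 = 0.154 J/s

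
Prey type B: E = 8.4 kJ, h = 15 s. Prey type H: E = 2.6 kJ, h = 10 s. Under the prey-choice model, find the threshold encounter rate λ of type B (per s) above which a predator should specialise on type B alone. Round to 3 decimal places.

0.058 per s

At the threshold, the rate on type B alone equals the profitability of type H: λ·8.4/(1 + λ·15) = 2.6/10 = 0.26.
Rearranging, λ(8.4 − 0.26×15) = 0.26, so λ = 0.26/4.5 = 0.05778 per s.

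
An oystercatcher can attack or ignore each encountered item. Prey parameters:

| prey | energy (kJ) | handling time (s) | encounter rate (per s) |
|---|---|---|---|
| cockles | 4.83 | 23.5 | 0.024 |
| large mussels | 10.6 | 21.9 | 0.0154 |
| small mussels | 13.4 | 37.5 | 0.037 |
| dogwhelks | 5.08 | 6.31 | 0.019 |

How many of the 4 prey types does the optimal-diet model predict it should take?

3

E/h in descending order: dogwhelks 0.805, large mussels 0.484, small mussels 0.357, cockles 0.206 kJ/s. The optimal diet is the largest prefix of this list for which every included type satisfies E_i/h_i > R on the types above it.
Rate on top 1: 0.08619. large mussels: 0.484 > 0.08619 → include.
Rate on top 2: 0.1783. small mussels: 0.357 > 0.1783 → include.
Rate on top 3: 0.2656. cockles: 0.206 < 0.2656 → exclude; stop.
Optimal diet: dogwhelks, large mussels, small mussels — 3 of 4 types.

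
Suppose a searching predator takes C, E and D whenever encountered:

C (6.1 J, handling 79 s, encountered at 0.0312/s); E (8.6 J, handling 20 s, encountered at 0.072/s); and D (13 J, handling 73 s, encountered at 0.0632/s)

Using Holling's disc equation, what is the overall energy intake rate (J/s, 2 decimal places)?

0.17 J/s

Energy encountered per unit search time: 0.0312×6.1 + 0.072×8.6 + 0.0632×13 = 1.631 J/s.
Handling time per unit search time: 0.0312×79 + 0.072×20 + 0.0632×73 = 8.518.
Rate = 1.631/(1 + 8.518) = 0.1714 J/s.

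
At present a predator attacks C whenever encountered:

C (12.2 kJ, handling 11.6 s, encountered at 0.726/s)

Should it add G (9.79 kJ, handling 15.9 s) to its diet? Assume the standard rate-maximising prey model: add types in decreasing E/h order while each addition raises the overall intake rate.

Intake rate on the current diet: R = (0.726×12.2) / (1 + 0.726×11.6) = 8.857/9.422 = 0.9401 kJ/s.
Profitability of G: 9.79/15.9 = 0.6157 kJ/s.
0.6157 < 0.9401, so adding G would lower the average — exclude it.

No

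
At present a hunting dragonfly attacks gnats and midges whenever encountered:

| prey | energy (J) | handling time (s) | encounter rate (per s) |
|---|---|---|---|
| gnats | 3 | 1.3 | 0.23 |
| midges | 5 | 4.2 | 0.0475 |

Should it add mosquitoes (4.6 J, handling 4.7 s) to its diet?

Intake rate on the current diet: R = (0.23×3 + 0.0475×5) / (1 + 0.23×1.3 + 0.0475×4.2) = 0.9275/1.498 = 0.619 J/s.
Profitability of mosquitoes: 4.6/4.7 = 0.9787 J/s.
0.9787 > 0.619, so adding mosquitoes raises the average — include it.

Yes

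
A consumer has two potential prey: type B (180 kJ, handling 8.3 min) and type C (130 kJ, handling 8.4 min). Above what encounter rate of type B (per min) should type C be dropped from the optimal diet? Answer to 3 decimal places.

The zero-one rule: include type C iff E₂/h₂ > λE₁/(1+λh₁). Equality gives the switch point.
λE₁h₂ = E₂ + λE₂h₁ ⇒ λ = E₂/(E₁h₂ − E₂h₁) = 130/(1512 − 1079) = 0.3002 per min.

0.300 per min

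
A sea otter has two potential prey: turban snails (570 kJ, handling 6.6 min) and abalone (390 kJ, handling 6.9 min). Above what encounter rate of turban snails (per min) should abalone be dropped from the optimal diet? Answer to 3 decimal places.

The zero-one rule: include abalone iff E₂/h₂ > λE₁/(1+λh₁). Equality gives the switch point.
λE₁h₂ = E₂ + λE₂h₁ ⇒ λ = E₂/(E₁h₂ − E₂h₁) = 390/(3933 − 2574) = 0.287 per min.

0.287 per min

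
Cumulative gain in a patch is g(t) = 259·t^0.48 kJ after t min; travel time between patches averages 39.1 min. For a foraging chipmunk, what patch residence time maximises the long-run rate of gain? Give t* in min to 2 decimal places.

36.09 min

By the marginal value theorem, leave when the instantaneous gain rate g'(t) equals the habitat-wide average g(t)/(T + t).
g'(t) = 0.48·259·t^-0.52. Setting 0.48·259·t^-0.52 = 259·t^0.48/(39.1+t) gives 0.48(39.1+t) = t, so 0.52·t = 0.48×39.1.
t* = 0.48×39.1/0.52 = 36.09 min.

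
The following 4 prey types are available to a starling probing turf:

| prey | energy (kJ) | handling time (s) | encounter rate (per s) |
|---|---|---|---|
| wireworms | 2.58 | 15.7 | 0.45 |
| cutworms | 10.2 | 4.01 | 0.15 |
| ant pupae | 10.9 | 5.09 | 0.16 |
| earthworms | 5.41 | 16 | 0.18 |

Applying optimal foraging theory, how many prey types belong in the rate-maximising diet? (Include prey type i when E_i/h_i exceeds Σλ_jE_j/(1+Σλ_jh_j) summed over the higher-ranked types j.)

E/h in descending order: cutworms 2.54, ant pupae 2.14, earthworms 0.338, wireworms 0.164 kJ/s. The optimal diet is the largest prefix of this list for which every included type satisfies E_i/h_i > R on the types above it.
Rate on top 1: 0.9554. ant pupae: 2.14 > 0.9554 → include.
Rate on top 2: 1.355. earthworms: 0.338 < 1.355 → exclude; stop.
Optimal diet: cutworms, ant pupae — 2 of 4 types.

2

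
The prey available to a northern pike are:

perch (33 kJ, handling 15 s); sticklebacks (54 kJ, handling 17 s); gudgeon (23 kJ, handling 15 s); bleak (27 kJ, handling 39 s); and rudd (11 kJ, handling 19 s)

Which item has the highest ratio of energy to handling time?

In descending order of E/h:
sticklebacks: 54/17 = 3.18 kJ/s
perch: 33/15 = 2.2 kJ/s
gudgeon: 23/15 = 1.53 kJ/s
bleak: 27/39 = 0.692 kJ/s
rudd: 11/19 = 0.579 kJ/s

sticklebacks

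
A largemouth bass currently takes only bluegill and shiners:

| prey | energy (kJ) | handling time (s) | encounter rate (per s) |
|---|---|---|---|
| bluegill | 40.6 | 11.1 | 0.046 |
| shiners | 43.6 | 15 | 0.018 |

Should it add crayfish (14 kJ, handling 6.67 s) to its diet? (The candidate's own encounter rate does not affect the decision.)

On bluegill and shiners alone, R = ΣλE/(1+Σλh) = 2.652/1.781 = 1.49 kJ/s.
Profitability of crayfish: 14/6.67 = 2.099 kJ/s.
Since 2.099 > R, including crayfish increases the long-run rate.

Yes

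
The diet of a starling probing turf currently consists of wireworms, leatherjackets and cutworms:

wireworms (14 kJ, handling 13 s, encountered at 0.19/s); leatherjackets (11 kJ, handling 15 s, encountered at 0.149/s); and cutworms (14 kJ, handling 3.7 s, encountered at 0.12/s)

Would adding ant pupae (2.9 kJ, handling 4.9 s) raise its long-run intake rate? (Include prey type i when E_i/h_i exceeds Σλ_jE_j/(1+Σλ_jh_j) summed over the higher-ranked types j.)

Intake rate on the current diet: R = (0.19×14 + 0.149×11 + 0.12×14) / (1 + 0.19×13 + 0.149×15 + 0.12×3.7) = 5.979/6.149 = 0.9724 kJ/s.
Profitability of ant pupae: 2.9/4.9 = 0.5918 kJ/s.
Since 0.5918 < R, time spent handling ant pupae is better spent searching.

No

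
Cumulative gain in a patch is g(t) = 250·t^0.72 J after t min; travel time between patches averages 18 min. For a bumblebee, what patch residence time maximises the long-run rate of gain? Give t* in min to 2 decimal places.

By the marginal value theorem, leave when the instantaneous gain rate g'(t) equals the habitat-wide average g(t)/(T + t).
g'(t) = 0.72·250·t^-0.28. Setting 0.72·250·t^-0.28 = 250·t^0.72/(18+t) gives 0.72(18+t) = t, so 0.28·t = 0.72×18.
t* = 0.72×18/0.28 = 46.29 min.

46.29 min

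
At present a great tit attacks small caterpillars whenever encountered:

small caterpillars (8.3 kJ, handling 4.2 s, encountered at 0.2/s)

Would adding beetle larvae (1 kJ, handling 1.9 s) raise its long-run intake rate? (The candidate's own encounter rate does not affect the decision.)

On small caterpillars alone, R = ΣλE/(1+Σλh) = 1.66/1.84 = 0.9022 kJ/s.
Profitability of beetle larvae: 1/1.9 = 0.5263 kJ/s.
0.5263 < 0.9022, so adding beetle larvae would lower the average — exclude it.

No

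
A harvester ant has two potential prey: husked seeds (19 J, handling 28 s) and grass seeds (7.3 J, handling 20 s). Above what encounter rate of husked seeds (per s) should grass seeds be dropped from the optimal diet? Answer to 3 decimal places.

0.042 per s

At the threshold, the rate on husked seeds alone equals the profitability of grass seeds: λ·19/(1 + λ·28) = 7.3/20 = 0.365.
Rearranging, λ(19 − 0.365×28) = 0.365, so λ = 0.365/8.78 = 0.04157 per s.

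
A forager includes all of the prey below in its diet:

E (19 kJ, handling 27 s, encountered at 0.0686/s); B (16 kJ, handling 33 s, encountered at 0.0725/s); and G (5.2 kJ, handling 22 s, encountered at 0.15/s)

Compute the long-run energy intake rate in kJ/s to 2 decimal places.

0.38 kJ/s

Energy encountered per unit search time: 0.0686×19 + 0.0725×16 + 0.15×5.2 = 3.243 kJ/s.
Handling time per unit search time: 0.0686×27 + 0.0725×33 + 0.15×22 = 7.545.
Rate = 3.243/(1 + 7.545) = 0.3796 kJ/s.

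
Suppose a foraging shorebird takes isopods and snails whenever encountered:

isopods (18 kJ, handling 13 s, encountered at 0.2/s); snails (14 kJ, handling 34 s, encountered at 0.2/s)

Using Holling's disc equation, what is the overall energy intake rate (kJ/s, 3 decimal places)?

R = (0.2×18 + 0.2×14) / (1 + 0.2×13 + 0.2×34) = 6.4/10.4 = 0.6154 kJ/s.

0.615 kJ/s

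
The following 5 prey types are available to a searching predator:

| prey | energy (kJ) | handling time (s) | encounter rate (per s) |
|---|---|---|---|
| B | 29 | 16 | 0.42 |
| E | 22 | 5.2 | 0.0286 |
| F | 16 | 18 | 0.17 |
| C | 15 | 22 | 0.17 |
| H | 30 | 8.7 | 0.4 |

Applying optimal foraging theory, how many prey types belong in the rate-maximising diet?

2

E/h in descending order: E 4.23, H 3.45, B 1.81, F 0.889, C 0.682 kJ/s. The optimal diet is the largest prefix of this list for which every included type satisfies E_i/h_i > R on the types above it.
Rate on top 1: 0.5477. H: 3.45 > 0.5477 → include.
Rate on top 2: 2.728. B: 1.81 < 2.728 → exclude; stop.
Optimal diet: E, H — 2 of 5 types.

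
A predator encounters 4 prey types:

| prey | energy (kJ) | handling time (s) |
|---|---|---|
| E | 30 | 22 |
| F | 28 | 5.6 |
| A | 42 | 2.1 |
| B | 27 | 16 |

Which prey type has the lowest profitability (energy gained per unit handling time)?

E

Profitability E/h (kJ/s): E = 30/22 = 1.36, F = 28/5.6 = 5, A = 42/2.1 = 20, B = 27/16 = 1.69.
Ranked: A > F > B > E.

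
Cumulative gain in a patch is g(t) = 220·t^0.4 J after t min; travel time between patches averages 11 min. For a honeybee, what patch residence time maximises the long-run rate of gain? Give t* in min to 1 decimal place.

7.3 min

Optimal t* satisfies g'(t*) = g(t*)/(T + t*).
g'(t) = 0.4·220·t^-0.6. Setting 0.4·220·t^-0.6 = 220·t^0.4/(11+t) gives 0.4(11+t) = t, so 0.60·t = 0.4×11.
t* = 0.4×11/0.60 = 7.333 min.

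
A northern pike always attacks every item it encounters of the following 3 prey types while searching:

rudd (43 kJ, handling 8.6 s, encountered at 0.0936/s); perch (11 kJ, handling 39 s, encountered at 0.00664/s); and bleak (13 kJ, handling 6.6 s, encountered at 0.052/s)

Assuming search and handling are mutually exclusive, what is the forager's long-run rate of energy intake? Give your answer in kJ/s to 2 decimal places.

1.98 kJ/s

R = Σλ_iE_i / (1 + Σλ_ih_i)
Numerator: 0.0936×43 + 0.00664×11 + 0.052×13 = 4.774
Denominator: 1 + 0.0936×8.6 + 0.00664×39 + 0.052×6.6 = 2.407
R = 4.774/2.407 = 1.983 kJ/s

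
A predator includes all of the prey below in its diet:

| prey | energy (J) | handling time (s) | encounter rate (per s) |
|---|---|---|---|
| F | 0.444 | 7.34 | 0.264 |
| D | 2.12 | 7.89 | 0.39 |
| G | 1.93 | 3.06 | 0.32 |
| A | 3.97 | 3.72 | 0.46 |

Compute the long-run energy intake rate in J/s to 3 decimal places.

0.389 J/s

R = (0.264×0.444 + 0.39×2.12 + 0.32×1.93 + 0.46×3.97) / (1 + 0.264×7.34 + 0.39×7.89 + 0.32×3.06 + 0.46×3.72) = 3.388/8.705 = 0.3892 J/s.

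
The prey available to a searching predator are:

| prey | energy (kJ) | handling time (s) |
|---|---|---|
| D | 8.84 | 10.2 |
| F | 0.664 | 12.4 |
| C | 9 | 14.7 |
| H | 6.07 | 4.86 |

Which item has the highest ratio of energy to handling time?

H

In descending order of E/h:
H: 6.07/4.86 = 1.25 kJ/s
D: 8.84/10.2 = 0.867 kJ/s
C: 9/14.7 = 0.612 kJ/s
F: 0.664/12.4 = 0.0535 kJ/s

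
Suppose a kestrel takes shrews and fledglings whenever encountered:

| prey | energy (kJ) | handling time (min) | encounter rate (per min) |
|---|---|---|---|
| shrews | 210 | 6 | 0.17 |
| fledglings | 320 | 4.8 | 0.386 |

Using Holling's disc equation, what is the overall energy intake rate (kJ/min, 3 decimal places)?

41.112 kJ/min

Energy encountered per unit search time: 0.17×210 + 0.386×320 = 159.2 kJ/min.
Handling time per unit search time: 0.17×6 + 0.386×4.8 = 2.873.
Rate = 159.2/(1 + 2.873) = 41.11 kJ/min.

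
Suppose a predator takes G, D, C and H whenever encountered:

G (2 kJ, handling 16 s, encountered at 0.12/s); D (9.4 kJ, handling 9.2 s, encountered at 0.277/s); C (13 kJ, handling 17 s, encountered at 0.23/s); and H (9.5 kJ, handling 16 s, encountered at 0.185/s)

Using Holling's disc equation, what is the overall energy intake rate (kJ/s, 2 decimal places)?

0.62 kJ/s

Energy encountered per unit search time: 0.12×2 + 0.277×9.4 + 0.23×13 + 0.185×9.5 = 7.591 kJ/s.
Handling time per unit search time: 0.12×16 + 0.277×9.2 + 0.23×17 + 0.185×16 = 11.34.
Rate = 7.591/(1 + 11.34) = 0.6153 kJ/s.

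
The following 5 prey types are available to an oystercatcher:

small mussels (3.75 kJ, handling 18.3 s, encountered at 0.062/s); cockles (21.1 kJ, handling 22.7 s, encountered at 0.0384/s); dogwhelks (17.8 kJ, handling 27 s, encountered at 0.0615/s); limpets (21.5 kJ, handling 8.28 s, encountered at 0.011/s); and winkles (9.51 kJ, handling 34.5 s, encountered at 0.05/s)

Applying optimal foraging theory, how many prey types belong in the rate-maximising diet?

Profitabilities (E/h, kJ/s): limpets 2.6, cockles 0.93, dogwhelks 0.659, winkles 0.276, small mussels 0.205. Add prey in this order while the next type's profitability exceeds the intake rate on those already taken.
Rate on top 1: 0.2168. cockles: 0.93 > 0.2168 → include.
Rate on top 2: 0.5333. dogwhelks: 0.659 > 0.5333 → include.
Rate on top 3: 0.591. winkles: 0.276 < 0.591 → exclude; stop.
Optimal diet: limpets, cockles, dogwhelks — 3 of 5 types.

3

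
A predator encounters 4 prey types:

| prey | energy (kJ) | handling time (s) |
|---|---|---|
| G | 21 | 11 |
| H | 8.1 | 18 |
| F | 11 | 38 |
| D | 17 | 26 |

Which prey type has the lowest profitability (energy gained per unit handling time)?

Profitability E/h (kJ/s): G = 21/11 = 1.91, H = 8.1/18 = 0.45, F = 11/38 = 0.289, D = 17/26 = 0.654.
Ranked: G > D > H > F.

F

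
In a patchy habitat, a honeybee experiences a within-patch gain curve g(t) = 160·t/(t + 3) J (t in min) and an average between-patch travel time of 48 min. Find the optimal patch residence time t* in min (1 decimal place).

By the marginal value theorem, leave when the instantaneous gain rate g'(t) equals the habitat-wide average g(t)/(T + t).
g'(t) = 160·3/(t + 3)². Setting 160·3/(t+3)² = 160t/[(t+3)(48+t)] gives 3(48+t) = t(t+3), so t² = 3×48 = 144.
t* = √144 = 12 min.

12.0 min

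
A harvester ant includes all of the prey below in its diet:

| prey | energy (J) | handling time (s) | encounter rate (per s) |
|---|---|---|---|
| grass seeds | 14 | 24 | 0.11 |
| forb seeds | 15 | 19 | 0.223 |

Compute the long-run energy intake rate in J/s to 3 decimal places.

R = Σλ_iE_i / (1 + Σλ_ih_i)
Numerator: 0.11×14 + 0.223×15 = 4.885
Denominator: 1 + 0.11×24 + 0.223×19 = 7.877
R = 4.885/7.877 = 0.6202 J/s

0.620 J/s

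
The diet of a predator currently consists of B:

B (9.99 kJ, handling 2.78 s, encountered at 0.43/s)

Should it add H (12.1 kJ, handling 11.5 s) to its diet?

Current rate: (0.43×9.99)/(1 + 0.43×2.78) = 1.957 kJ/s.
H: E/h = 12.1/11.5 = 1.052 kJ/s.
Since 1.052 < R, time spent handling H is better spent searching.

No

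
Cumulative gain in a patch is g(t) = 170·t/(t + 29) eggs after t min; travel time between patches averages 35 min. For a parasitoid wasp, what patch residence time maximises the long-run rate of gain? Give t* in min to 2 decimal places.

Optimal t* satisfies g'(t*) = g(t*)/(T + t*).
g'(t) = 170·29/(t + 29)². Setting 170·29/(t+29)² = 170t/[(t+29)(35+t)] gives 29(35+t) = t(t+29), so t² = 29×35 = 1015.
t* = √1015 = 31.86 min.

31.86 min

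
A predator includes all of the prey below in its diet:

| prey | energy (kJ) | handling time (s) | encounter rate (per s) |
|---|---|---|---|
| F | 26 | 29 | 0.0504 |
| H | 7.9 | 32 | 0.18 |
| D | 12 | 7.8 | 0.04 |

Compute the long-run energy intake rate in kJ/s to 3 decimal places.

0.376 kJ/s

R = (0.0504×26 + 0.18×7.9 + 0.04×12) / (1 + 0.0504×29 + 0.18×32 + 0.04×7.8) = 3.212/8.534 = 0.3764 kJ/s.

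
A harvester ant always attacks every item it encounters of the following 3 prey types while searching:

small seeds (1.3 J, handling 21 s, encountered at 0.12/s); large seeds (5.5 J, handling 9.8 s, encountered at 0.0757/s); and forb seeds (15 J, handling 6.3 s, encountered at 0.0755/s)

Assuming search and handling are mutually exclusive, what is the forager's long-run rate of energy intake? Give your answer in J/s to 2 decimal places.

R = Σλ_iE_i / (1 + Σλ_ih_i)
Numerator: 0.12×1.3 + 0.0757×5.5 + 0.0755×15 = 1.705
Denominator: 1 + 0.12×21 + 0.0757×9.8 + 0.0755×6.3 = 4.738
R = 1.705/4.738 = 0.3599 J/s

0.36 J/s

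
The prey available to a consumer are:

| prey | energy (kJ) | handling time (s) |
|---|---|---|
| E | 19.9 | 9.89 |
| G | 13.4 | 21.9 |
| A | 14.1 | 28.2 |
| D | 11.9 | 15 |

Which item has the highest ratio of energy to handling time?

In descending order of E/h:
E: 19.9/9.89 = 2.01 kJ/s
D: 11.9/15 = 0.793 kJ/s
G: 13.4/21.9 = 0.612 kJ/s
A: 14.1/28.2 = 0.5 kJ/s

E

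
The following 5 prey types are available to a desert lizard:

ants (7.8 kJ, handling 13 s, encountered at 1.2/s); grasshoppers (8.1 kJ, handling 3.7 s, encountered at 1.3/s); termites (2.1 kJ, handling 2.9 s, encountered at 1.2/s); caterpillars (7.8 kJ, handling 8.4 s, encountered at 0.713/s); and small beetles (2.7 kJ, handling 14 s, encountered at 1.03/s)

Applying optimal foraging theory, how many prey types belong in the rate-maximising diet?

Rank by E/h (kJ/s): grasshoppers 2.19, caterpillars 0.929, termites 0.724, ants 0.6, small beetles 0.193. Include each in turn until the next type's E/h falls below the running intake rate.
Rate on top 1: 1.812. caterpillars: 0.929 < 1.812 → exclude; stop.
Optimal diet: grasshoppers — 1 of 5 types.

1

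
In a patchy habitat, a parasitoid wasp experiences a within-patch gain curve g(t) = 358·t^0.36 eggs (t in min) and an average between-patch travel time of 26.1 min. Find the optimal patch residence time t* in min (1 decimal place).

By the marginal value theorem, leave when the instantaneous gain rate g'(t) equals the habitat-wide average g(t)/(T + t).
g'(t) = 0.36·358·t^-0.64. Setting 0.36·358·t^-0.64 = 358·t^0.36/(26.1+t) gives 0.36(26.1+t) = t, so 0.64·t = 0.36×26.1.
t* = 0.36×26.1/0.64 = 14.68 min.

14.7 min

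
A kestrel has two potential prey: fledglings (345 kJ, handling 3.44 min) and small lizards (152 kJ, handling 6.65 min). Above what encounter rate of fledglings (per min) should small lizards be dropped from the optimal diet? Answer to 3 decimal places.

Drop small lizards once their profitability E₂/h₂ falls below the rate achievable on fledglings alone: E₂/h₂ = λE₁/(1 + λh₁).
Solve for λ: λE₁h₂ = E₂(1 + λh₁) → λ(E₁h₂ − E₂h₁) = E₂ → λ = E₂/(E₁h₂ − E₂h₁).
λ = 152/(345×6.65 − 152×3.44) = 152/1771 = 0.08581 per min.

0.086 per min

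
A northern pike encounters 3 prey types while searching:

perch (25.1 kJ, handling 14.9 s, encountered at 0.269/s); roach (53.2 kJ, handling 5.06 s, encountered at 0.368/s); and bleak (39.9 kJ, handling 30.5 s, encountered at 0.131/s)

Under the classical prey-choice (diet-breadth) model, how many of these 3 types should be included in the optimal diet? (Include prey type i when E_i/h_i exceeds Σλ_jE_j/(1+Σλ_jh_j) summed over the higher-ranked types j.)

1

Rank by E/h (kJ/s): roach 10.5, perch 1.68, bleak 1.31. Include each in turn until the next type's E/h falls below the running intake rate.
Rate on top 1: 6.84. perch: 1.68 < 6.84 → exclude; stop.
Optimal diet: roach — 1 of 3 types.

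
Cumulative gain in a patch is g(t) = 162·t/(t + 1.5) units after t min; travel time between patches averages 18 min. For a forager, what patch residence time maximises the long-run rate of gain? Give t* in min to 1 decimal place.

Maximise g(t)/(T+t): set derivative to zero → g'(t)(T+t) = g(t).
g'(t) = 162·1.5/(t + 1.5)². Setting 162·1.5/(t+1.5)² = 162t/[(t+1.5)(18+t)] gives 1.5(18+t) = t(t+1.5), so t² = 1.5×18 = 27.
t* = √27 = 5.196 min.

5.2 min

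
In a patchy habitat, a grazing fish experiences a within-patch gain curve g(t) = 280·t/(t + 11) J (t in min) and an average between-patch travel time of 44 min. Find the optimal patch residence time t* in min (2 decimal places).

Optimal t* satisfies g'(t*) = g(t*)/(T + t*).
g'(t) = 280·11/(t + 11)². Setting 280·11/(t+11)² = 280t/[(t+11)(44+t)] gives 11(44+t) = t(t+11), so t² = 11×44 = 484.
t* = √484 = 22 min.

22.00 min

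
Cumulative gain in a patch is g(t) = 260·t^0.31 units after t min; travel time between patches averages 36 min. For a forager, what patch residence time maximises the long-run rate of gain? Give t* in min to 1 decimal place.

16.2 min

By the marginal value theorem, leave when the instantaneous gain rate g'(t) equals the habitat-wide average g(t)/(T + t).
g'(t) = 0.31·260·t^-0.69. Setting 0.31·260·t^-0.69 = 260·t^0.31/(36+t) gives 0.31(36+t) = t, so 0.69·t = 0.31×36.
t* = 0.31×36/0.69 = 16.17 min.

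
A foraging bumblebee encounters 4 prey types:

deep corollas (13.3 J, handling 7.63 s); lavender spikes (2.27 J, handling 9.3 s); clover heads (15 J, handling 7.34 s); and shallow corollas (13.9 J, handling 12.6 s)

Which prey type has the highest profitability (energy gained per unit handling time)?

Profitability E/h (J/s): deep corollas = 13.3/7.63 = 1.74, lavender spikes = 2.27/9.3 = 0.244, clover heads = 15/7.34 = 2.04, shallow corollas = 13.9/12.6 = 1.1.
Ranked: clover heads > deep corollas > shallow corollas > lavender spikes.

clover heads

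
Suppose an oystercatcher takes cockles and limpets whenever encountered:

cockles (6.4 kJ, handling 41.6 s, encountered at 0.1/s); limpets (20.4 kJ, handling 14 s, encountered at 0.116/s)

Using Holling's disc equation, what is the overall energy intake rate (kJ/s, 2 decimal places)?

0.44 kJ/s

R = Σλ_iE_i / (1 + Σλ_ih_i)
Numerator: 0.1×6.4 + 0.116×20.4 = 3.006
Denominator: 1 + 0.1×41.6 + 0.116×14 = 6.784
R = 3.006/6.784 = 0.4432 kJ/s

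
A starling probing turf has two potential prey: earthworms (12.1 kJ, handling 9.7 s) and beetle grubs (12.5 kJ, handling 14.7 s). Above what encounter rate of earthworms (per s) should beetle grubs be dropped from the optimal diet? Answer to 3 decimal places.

0.221 per s

Drop beetle grubs once their profitability E₂/h₂ falls below the rate achievable on earthworms alone: E₂/h₂ = λE₁/(1 + λh₁).
Solve for λ: λE₁h₂ = E₂(1 + λh₁) → λ(E₁h₂ − E₂h₁) = E₂ → λ = E₂/(E₁h₂ − E₂h₁).
λ = 12.5/(12.1×14.7 − 12.5×9.7) = 12.5/56.62 = 0.2208 per s.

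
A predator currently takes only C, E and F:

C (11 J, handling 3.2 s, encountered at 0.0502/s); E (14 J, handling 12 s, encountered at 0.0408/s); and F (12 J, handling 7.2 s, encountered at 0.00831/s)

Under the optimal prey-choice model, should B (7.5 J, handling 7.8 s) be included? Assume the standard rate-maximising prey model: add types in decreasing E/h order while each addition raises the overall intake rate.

Yes

On C, E and F alone, R = ΣλE/(1+Σλh) = 1.223/1.71 = 0.7152 J/s.
B: E/h = 7.5/7.8 = 0.9615 J/s.
0.9615 > 0.7152, so adding B raises the average — include it.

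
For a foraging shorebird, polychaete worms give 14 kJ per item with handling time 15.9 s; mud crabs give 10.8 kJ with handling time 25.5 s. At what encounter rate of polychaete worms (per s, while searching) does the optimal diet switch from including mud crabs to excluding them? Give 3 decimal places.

The zero-one rule: include mud crabs iff E₂/h₂ > λE₁/(1+λh₁). Equality gives the switch point.
λE₁h₂ = E₂ + λE₂h₁ ⇒ λ = E₂/(E₁h₂ − E₂h₁) = 10.8/(357 − 171.7) = 0.05829 per s.

0.058 per s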